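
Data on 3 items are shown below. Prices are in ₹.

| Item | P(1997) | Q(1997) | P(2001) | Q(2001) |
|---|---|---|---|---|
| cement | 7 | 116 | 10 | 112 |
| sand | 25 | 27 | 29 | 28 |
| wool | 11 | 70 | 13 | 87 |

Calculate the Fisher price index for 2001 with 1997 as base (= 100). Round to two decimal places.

Laspeyres component (base-period weights):
ΣP(2001)Q(1997) = 10×116 + 29×27 + 13×70 = 1160 + 783 + 910 = 2853
ΣP(1997)Q(1997) = 7×116 + 25×27 + 11×70 = 812 + 675 + 770 = 2257
L = 2853 / 2257 × 100 = 126.4067
Paasche component (current-period weights):
ΣP(2001)Q(2001) = 10×112 + 29×28 + 13×87 = 1120 + 812 + 1131 = 3063
ΣP(1997)Q(2001) = 7×112 + 25×28 + 11×87 = 784 + 700 + 957 = 2441
P = 3063 / 2441 × 100 = 125.4814
Fisher = √(L × P) = √(126.4067 × 125.4814) = 125.9432

125.94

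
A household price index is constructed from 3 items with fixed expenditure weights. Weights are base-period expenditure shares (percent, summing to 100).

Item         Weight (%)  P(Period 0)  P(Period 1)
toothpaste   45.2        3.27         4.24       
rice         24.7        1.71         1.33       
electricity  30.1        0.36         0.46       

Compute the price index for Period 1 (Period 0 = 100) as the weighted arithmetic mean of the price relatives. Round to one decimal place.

toothpaste: 45.2 × (4.24/3.27) = 45.2 × 1.296636 = 58.6080
rice: 24.7 × (1.33/1.71) = 24.7 × 0.777778 = 19.2111
electricity: 30.1 × (0.46/0.36) = 30.1 × 1.277778 = 38.4611
Index = Σ wᵢ·(p₁ᵢ/p₀ᵢ) = 58.6080 + 19.2111 + 38.4611 = 116.2802

116.3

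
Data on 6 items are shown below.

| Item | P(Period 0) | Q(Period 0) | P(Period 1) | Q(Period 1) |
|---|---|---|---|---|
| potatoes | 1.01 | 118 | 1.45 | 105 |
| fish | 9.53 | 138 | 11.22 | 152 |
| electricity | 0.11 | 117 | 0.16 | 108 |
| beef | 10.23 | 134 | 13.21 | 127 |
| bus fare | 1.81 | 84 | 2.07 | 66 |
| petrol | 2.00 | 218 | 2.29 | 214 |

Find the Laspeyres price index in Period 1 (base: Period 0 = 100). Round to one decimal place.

122.8

Laspeyres price index uses base-period quantities as weights.
ΣP(Period 1)·Q(Period 0) = 1.45×118 + 11.22×138 + 0.16×117 + 13.21×134 + 2.07×84 + 2.29×218 = 171.1 + 1548.36 + 18.72 + 1770.14 + 173.88 + 499.22 = 4181.42
ΣP(Period 0)·Q(Period 0) = 1.01×118 + 9.53×138 + 0.11×117 + 10.23×134 + 1.81×84 + 2.00×218 = 119.18 + 1315.14 + 12.87 + 1370.82 + 152.04 + 436 = 3406.05
Index = 4181.42 / 3406.05 × 100 = 122.7645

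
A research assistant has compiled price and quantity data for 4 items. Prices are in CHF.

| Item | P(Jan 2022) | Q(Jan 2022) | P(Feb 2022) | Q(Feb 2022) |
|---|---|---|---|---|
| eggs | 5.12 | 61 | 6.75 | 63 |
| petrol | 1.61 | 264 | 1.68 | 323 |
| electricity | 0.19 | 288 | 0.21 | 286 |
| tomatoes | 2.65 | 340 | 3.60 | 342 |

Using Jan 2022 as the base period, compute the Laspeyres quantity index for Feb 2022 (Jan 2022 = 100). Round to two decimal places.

106.51

Laspeyres quantity index uses base-period prices as weights.
ΣP(Jan 2022)·Q(Feb 2022) = 5.12×63 + 1.61×323 + 0.19×286 + 2.65×342 = 322.56 + 520.03 + 54.34 + 906.3 = 1803.23
ΣP(Jan 2022)·Q(Jan 2022) = 5.12×61 + 1.61×264 + 0.19×288 + 2.65×340 = 312.32 + 425.04 + 54.72 + 901 = 1693.08
Index = 1803.23 / 1693.08 × 100 = 106.5059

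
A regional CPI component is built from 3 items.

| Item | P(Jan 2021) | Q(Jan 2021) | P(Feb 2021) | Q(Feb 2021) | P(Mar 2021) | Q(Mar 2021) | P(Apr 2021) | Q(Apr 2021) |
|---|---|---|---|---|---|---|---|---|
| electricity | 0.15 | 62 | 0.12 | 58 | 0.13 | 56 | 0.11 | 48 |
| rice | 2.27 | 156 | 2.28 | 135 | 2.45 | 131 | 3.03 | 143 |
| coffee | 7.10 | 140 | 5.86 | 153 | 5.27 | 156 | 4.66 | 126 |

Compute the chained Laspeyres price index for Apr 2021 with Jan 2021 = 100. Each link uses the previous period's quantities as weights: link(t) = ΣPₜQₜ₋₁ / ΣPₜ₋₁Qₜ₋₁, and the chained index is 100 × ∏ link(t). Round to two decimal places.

80.93

Link Jan 2021→Feb 2021:
ΣP(Feb 2021)Q(Jan 2021) = 0.12×62 + 2.28×156 + 5.86×140 = 7.44 + 355.68 + 820.4 = 1183.52
ΣP(Jan 2021)Q(Jan 2021) = 0.15×62 + 2.27×156 + 7.10×140 = 9.3 + 354.12 + 994 = 1357.42
link = 1183.52/1357.42 = 0.871889
Link Feb 2021→Mar 2021:
ΣP(Mar 2021)Q(Feb 2021) = 0.13×58 + 2.45×135 + 5.27×153 = 7.54 + 330.75 + 806.31 = 1144.6
ΣP(Feb 2021)Q(Feb 2021) = 0.12×58 + 2.28×135 + 5.86×153 = 6.96 + 307.8 + 896.58 = 1211.34
link = 1144.6/1211.34 = 0.944904
Link Mar 2021→Apr 2021:
ΣP(Apr 2021)Q(Mar 2021) = 0.11×56 + 3.03×131 + 4.66×156 = 6.16 + 396.93 + 726.96 = 1130.05
ΣP(Mar 2021)Q(Mar 2021) = 0.13×56 + 2.45×131 + 5.27×156 = 7.28 + 320.95 + 822.12 = 1150.35
link = 1130.05/1150.35 = 0.982353
Chained index = 100 × 0.871889 × 0.944904 × 0.982353 = 80.9313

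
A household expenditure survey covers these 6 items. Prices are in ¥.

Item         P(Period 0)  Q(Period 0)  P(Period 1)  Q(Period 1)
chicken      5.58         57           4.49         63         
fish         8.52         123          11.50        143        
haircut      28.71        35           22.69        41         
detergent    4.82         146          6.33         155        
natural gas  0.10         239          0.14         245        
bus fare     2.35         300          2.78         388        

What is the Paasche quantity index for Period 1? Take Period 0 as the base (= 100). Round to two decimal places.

Paasche quantity index uses current-period prices as weights.
ΣP(Period 1)·Q(Period 1) = 4.49×63 + 11.50×143 + 22.69×41 + 6.33×155 + 0.14×245 + 2.78×388 = 282.87 + 1644.5 + 930.29 + 981.15 + 34.3 + 1078.64 = 4951.75
ΣP(Period 1)·Q(Period 0) = 4.49×57 + 11.50×123 + 22.69×35 + 6.33×146 + 0.14×239 + 2.78×300 = 255.93 + 1414.5 + 794.15 + 924.18 + 33.46 + 834 = 4256.22
Index = 4951.75 / 4256.22 × 100 = 116.3415

116.34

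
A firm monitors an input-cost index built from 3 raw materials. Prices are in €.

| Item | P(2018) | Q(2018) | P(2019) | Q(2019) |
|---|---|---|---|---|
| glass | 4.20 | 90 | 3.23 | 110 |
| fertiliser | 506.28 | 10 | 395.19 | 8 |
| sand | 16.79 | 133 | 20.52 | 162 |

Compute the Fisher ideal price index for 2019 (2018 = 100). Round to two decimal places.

Laspeyres component (base-period weights):
ΣP(2019)Q(2018) = 3.23×90 + 395.19×10 + 20.52×133 = 290.7 + 3951.9 + 2729.16 = 6971.76
ΣP(2018)Q(2018) = 4.20×90 + 506.28×10 + 16.79×133 = 378 + 5062.8 + 2233.07 = 7673.87
L = 6971.76 / 7673.87 × 100 = 90.8506
Paasche component (current-period weights):
ΣP(2019)Q(2019) = 3.23×110 + 395.19×8 + 20.52×162 = 355.3 + 3161.52 + 3324.24 = 6841.06
ΣP(2018)Q(2019) = 4.20×110 + 506.28×8 + 16.79×162 = 462 + 4050.24 + 2719.98 = 7232.22
P = 6841.06 / 7232.22 × 100 = 94.5914
Fisher = √(L × P) = √(90.8506 × 94.5914) = 92.7022

92.70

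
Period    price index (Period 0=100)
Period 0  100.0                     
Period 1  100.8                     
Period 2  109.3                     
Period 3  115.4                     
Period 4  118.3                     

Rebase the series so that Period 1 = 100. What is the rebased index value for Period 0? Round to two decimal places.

Rebased(Period 0) = 100.0 / 100.8 × 100 = 99.2063

99.21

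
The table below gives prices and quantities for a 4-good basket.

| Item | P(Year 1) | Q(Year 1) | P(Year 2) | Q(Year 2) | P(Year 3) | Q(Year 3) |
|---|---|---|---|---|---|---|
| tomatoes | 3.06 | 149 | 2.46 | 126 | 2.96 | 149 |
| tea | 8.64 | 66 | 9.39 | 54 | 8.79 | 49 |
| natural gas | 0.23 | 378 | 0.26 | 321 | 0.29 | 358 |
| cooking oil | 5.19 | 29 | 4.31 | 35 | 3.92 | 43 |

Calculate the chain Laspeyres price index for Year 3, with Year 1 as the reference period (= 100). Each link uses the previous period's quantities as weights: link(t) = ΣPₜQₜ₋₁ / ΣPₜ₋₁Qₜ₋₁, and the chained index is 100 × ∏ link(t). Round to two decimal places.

Link Year 1→Year 2:
ΣP(Year 2)Q(Year 1) = 2.46×149 + 9.39×66 + 0.26×378 + 4.31×29 = 366.54 + 619.74 + 98.28 + 124.99 = 1209.55
ΣP(Year 1)Q(Year 1) = 3.06×149 + 8.64×66 + 0.23×378 + 5.19×29 = 455.94 + 570.24 + 86.94 + 150.51 = 1263.63
link = 1209.55/1263.63 = 0.957203
Link Year 2→Year 3:
ΣP(Year 3)Q(Year 2) = 2.96×126 + 8.79×54 + 0.29×321 + 3.92×35 = 372.96 + 474.66 + 93.09 + 137.2 = 1077.91
ΣP(Year 2)Q(Year 2) = 2.46×126 + 9.39×54 + 0.26×321 + 4.31×35 = 309.96 + 507.06 + 83.46 + 150.85 = 1051.33
link = 1077.91/1051.33 = 1.025282
Chained index = 100 × 0.957203 × 1.025282 = 98.1403

98.14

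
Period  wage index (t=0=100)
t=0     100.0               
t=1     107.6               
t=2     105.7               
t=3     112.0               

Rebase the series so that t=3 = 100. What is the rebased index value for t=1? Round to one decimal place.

Rebased(t=1) = 107.6 / 112.0 × 100 = 96.0714

96.1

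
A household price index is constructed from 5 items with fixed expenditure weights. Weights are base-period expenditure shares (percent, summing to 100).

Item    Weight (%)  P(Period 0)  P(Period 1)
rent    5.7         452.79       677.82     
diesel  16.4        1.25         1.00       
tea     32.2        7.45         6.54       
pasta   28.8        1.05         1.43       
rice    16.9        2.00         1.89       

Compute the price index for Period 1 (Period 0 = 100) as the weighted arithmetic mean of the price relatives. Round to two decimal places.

105.11

rent: 5.7 × (677.82/452.79) = 5.7 × 1.496985 = 8.5328
diesel: 16.4 × (1.00/1.25) = 16.4 × 0.800000 = 13.1200
tea: 32.2 × (6.54/7.45) = 32.2 × 0.877852 = 28.2668
pasta: 28.8 × (1.43/1.05) = 28.8 × 1.361905 = 39.2229
rice: 16.9 × (1.89/2.00) = 16.9 × 0.945000 = 15.9705
Index = Σ wᵢ·(p₁ᵢ/p₀ᵢ) = 8.5328 + 13.1200 + 28.2668 + 39.2229 + 15.9705 = 105.1130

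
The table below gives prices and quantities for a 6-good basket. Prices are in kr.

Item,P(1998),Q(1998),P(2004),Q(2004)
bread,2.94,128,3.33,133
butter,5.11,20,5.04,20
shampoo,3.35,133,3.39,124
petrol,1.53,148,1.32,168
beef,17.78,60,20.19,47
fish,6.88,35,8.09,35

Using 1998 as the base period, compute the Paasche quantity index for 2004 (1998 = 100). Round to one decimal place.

Paasche quantity index uses current-period prices as weights.
ΣP(2004)·Q(2004) = 3.33×133 + 5.04×20 + 3.39×124 + 1.32×168 + 20.19×47 + 8.09×35 = 442.89 + 100.8 + 420.36 + 221.76 + 948.93 + 283.15 = 2417.89
ΣP(2004)·Q(1998) = 3.33×128 + 5.04×20 + 3.39×133 + 1.32×148 + 20.19×60 + 8.09×35 = 426.24 + 100.8 + 450.87 + 195.36 + 1211.4 + 283.15 = 2667.82
Index = 2417.89 / 2667.82 × 100 = 90.6317

90.6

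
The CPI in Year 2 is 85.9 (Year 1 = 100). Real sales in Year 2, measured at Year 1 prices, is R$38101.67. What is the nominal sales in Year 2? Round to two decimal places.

32729.33

Nominal = Real × (Index/100) = 38101.67 × (85.9/100)
        = 38101.67 × 0.859 = 32729.3345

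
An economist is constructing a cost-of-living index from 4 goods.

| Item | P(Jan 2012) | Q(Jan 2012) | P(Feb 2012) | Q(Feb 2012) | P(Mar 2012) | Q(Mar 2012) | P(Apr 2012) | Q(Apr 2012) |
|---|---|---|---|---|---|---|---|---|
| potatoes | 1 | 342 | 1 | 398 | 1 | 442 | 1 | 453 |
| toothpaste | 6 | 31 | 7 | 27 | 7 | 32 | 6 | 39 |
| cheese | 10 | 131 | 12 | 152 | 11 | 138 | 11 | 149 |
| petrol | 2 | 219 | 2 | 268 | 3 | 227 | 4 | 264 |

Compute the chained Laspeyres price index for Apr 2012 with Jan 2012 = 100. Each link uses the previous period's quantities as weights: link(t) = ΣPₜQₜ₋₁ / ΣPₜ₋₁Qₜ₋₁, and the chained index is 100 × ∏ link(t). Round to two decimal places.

125.30

Link Jan 2012→Feb 2012:
ΣP(Feb 2012)Q(Jan 2012) = 1×342 + 7×31 + 12×131 + 2×219 = 342 + 217 + 1572 + 438 = 2569
ΣP(Jan 2012)Q(Jan 2012) = 1×342 + 6×31 + 10×131 + 2×219 = 342 + 186 + 1310 + 438 = 2276
link = 2569/2276 = 1.128735
Link Feb 2012→Mar 2012:
ΣP(Mar 2012)Q(Feb 2012) = 1×398 + 7×27 + 11×152 + 3×268 = 398 + 189 + 1672 + 804 = 3063
ΣP(Feb 2012)Q(Feb 2012) = 1×398 + 7×27 + 12×152 + 2×268 = 398 + 189 + 1824 + 536 = 2947
link = 3063/2947 = 1.039362
Link Mar 2012→Apr 2012:
ΣP(Apr 2012)Q(Mar 2012) = 1×442 + 6×32 + 11×138 + 4×227 = 442 + 192 + 1518 + 908 = 3060
ΣP(Mar 2012)Q(Mar 2012) = 1×442 + 7×32 + 11×138 + 3×227 = 442 + 224 + 1518 + 681 = 2865
link = 3060/2865 = 1.068063
Chained index = 100 × 1.128735 × 1.039362 × 1.068063 = 125.3013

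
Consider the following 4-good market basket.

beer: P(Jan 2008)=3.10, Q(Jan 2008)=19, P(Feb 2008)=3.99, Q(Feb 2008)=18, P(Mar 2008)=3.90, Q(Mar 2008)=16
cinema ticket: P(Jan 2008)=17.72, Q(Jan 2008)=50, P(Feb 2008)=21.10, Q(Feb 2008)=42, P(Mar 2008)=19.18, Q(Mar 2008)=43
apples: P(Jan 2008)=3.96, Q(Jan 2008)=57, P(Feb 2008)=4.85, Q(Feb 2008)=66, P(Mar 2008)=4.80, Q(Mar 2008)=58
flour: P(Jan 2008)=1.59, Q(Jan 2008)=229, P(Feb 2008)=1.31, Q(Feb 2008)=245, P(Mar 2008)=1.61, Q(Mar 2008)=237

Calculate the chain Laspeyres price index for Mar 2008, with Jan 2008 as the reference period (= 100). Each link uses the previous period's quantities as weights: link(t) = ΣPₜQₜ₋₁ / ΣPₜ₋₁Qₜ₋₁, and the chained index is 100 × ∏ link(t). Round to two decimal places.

Link Jan 2008→Feb 2008:
ΣP(Feb 2008)Q(Jan 2008) = 3.99×19 + 21.10×50 + 4.85×57 + 1.31×229 = 75.81 + 1055 + 276.45 + 299.99 = 1707.25
ΣP(Jan 2008)Q(Jan 2008) = 3.10×19 + 17.72×50 + 3.96×57 + 1.59×229 = 58.9 + 886 + 225.72 + 364.11 = 1534.73
link = 1707.25/1534.73 = 1.112411
Link Feb 2008→Mar 2008:
ΣP(Mar 2008)Q(Feb 2008) = 3.90×18 + 19.18×42 + 4.80×66 + 1.61×245 = 70.2 + 805.56 + 316.8 + 394.45 = 1587.01
ΣP(Feb 2008)Q(Feb 2008) = 3.99×18 + 21.10×42 + 4.85×66 + 1.31×245 = 71.82 + 886.2 + 320.1 + 320.95 = 1599.07
link = 1587.01/1599.07 = 0.992458
Chained index = 100 × 1.112411 × 0.992458 = 110.4021

110.40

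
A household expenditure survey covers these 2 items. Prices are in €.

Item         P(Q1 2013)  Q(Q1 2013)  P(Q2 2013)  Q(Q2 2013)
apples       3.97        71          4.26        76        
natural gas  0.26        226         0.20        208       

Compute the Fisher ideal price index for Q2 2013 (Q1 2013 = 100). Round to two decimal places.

102.37

Laspeyres component (base-period weights):
ΣP(Q2 2013)Q(Q1 2013) = 4.26×71 + 0.20×226 = 302.46 + 45.2 = 347.66
ΣP(Q1 2013)Q(Q1 2013) = 3.97×71 + 0.26×226 = 281.87 + 58.76 = 340.63
L = 347.66 / 340.63 × 100 = 102.0638
Paasche component (current-period weights):
ΣP(Q2 2013)Q(Q2 2013) = 4.26×76 + 0.20×208 = 323.76 + 41.6 = 365.36
ΣP(Q1 2013)Q(Q2 2013) = 3.97×76 + 0.26×208 = 301.72 + 54.08 = 355.8
P = 365.36 / 355.8 × 100 = 102.6869
Fisher = √(L × P) = √(102.0638 × 102.6869) = 102.3749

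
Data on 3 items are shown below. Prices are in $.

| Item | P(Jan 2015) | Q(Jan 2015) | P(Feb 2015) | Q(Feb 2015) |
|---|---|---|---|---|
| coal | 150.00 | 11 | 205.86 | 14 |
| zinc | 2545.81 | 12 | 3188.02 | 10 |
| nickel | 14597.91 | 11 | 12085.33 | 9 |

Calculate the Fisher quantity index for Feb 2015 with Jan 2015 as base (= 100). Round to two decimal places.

Laspeyres component (base-period weights):
ΣP(Jan 2015)Q(Feb 2015) = 150.00×14 + 2545.81×10 + 14597.91×9 = 2100 + 25458.1 + 131381.19 = 158939.29
ΣP(Jan 2015)Q(Jan 2015) = 150.00×11 + 2545.81×12 + 14597.91×11 = 1650 + 30549.72 + 160577.01 = 192776.73
L = 158939.29 / 192776.73 × 100 = 82.4473
Paasche component (current-period weights):
ΣP(Feb 2015)Q(Feb 2015) = 205.86×14 + 3188.02×10 + 12085.33×9 = 2882.04 + 31880.2 + 108767.97 = 143530.21
ΣP(Feb 2015)Q(Jan 2015) = 205.86×11 + 3188.02×12 + 12085.33×11 = 2264.46 + 38256.24 + 132938.63 = 173459.33
P = 143530.21 / 173459.33 × 100 = 82.7457
Fisher = √(L × P) = √(82.4473 × 82.7457) = 82.5964

82.60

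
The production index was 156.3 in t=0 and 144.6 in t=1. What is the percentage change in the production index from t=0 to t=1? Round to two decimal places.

-7.49%

Change = (144.6 − 156.3) / 156.3 × 100
       = -11.7 / 156.3 × 100 = -7.4856%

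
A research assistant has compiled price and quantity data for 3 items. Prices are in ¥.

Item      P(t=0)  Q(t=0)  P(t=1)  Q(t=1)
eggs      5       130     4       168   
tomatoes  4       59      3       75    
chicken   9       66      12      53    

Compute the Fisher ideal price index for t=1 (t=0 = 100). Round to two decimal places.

97.66

Laspeyres component (base-period weights):
ΣP(t=1)Q(t=0) = 4×130 + 3×59 + 12×66 = 520 + 177 + 792 = 1489
ΣP(t=0)Q(t=0) = 5×130 + 4×59 + 9×66 = 650 + 236 + 594 = 1480
L = 1489 / 1480 × 100 = 100.6081
Paasche component (current-period weights):
ΣP(t=1)Q(t=1) = 4×168 + 3×75 + 12×53 = 672 + 225 + 636 = 1533
ΣP(t=0)Q(t=1) = 5×168 + 4×75 + 9×53 = 840 + 300 + 477 = 1617
P = 1533 / 1617 × 100 = 94.8052
Fisher = √(L × P) = √(100.6081 × 94.8052) = 97.6636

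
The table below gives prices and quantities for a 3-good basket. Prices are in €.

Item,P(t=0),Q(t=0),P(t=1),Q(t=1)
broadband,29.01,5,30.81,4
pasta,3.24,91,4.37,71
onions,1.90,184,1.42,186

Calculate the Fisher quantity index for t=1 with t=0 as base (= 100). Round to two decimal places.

87.19

Laspeyres component (base-period weights):
ΣP(t=0)Q(t=1) = 29.01×4 + 3.24×71 + 1.90×186 = 116.04 + 230.04 + 353.4 = 699.48
ΣP(t=0)Q(t=0) = 29.01×5 + 3.24×91 + 1.90×184 = 145.05 + 294.84 + 349.6 = 789.49
L = 699.48 / 789.49 × 100 = 88.5990
Paasche component (current-period weights):
ΣP(t=1)Q(t=1) = 30.81×4 + 4.37×71 + 1.42×186 = 123.24 + 310.27 + 264.12 = 697.63
ΣP(t=1)Q(t=0) = 30.81×5 + 4.37×91 + 1.42×184 = 154.05 + 397.67 + 261.28 = 813
P = 697.63 / 813 × 100 = 85.8093
Fisher = √(L × P) = √(88.5990 × 85.8093) = 87.1930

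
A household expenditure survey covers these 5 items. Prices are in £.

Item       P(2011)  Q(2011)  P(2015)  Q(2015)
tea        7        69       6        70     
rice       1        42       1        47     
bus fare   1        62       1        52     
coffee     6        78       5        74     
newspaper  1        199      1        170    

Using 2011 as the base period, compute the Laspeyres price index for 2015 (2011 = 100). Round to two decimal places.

Laspeyres price index uses base-period quantities as weights.
ΣP(2015)·Q(2011) = 6×69 + 1×42 + 1×62 + 5×78 + 1×199 = 414 + 42 + 62 + 390 + 199 = 1107
ΣP(2011)·Q(2011) = 7×69 + 1×42 + 1×62 + 6×78 + 1×199 = 483 + 42 + 62 + 468 + 199 = 1254
Index = 1107 / 1254 × 100 = 88.2775

88.28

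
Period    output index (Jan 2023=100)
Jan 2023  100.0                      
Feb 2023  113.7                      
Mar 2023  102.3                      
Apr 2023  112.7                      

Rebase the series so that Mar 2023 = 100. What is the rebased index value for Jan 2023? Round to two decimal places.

Rebased(Jan 2023) = 100.0 / 102.3 × 100 = 97.7517

97.75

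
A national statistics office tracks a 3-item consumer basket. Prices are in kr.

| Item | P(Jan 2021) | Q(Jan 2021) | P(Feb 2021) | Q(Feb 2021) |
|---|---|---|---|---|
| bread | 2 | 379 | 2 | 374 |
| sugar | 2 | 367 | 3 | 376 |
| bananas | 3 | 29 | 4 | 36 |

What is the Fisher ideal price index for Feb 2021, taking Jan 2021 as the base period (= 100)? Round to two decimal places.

Laspeyres component (base-period weights):
ΣP(Feb 2021)Q(Jan 2021) = 2×379 + 3×367 + 4×29 = 758 + 1101 + 116 = 1975
ΣP(Jan 2021)Q(Jan 2021) = 2×379 + 2×367 + 3×29 = 758 + 734 + 87 = 1579
L = 1975 / 1579 × 100 = 125.0792
Paasche component (current-period weights):
ΣP(Feb 2021)Q(Feb 2021) = 2×374 + 3×376 + 4×36 = 748 + 1128 + 144 = 2020
ΣP(Jan 2021)Q(Feb 2021) = 2×374 + 2×376 + 3×36 = 748 + 752 + 108 = 1608
P = 2020 / 1608 × 100 = 125.6219
Fisher = √(L × P) = √(125.0792 × 125.6219) = 125.3502

125.35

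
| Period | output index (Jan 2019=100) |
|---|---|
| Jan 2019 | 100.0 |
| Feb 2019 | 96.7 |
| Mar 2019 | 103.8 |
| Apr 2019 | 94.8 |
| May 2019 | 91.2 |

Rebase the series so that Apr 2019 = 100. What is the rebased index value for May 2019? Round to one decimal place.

96.2

Rebased(May 2019) = 91.2 / 94.8 × 100 = 96.2025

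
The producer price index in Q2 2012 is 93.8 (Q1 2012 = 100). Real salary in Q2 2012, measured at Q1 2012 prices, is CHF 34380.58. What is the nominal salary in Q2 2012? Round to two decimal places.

32248.98

Nominal = Real × (Index/100) = 34380.58 × (93.8/100)
        = 34380.58 × 0.938 = 32248.9840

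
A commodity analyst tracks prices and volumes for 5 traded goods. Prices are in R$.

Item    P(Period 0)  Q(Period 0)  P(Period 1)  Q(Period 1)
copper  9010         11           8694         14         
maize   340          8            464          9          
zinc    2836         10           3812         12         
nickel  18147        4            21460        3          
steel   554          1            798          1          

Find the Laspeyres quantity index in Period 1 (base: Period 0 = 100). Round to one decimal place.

107.3

Laspeyres quantity index uses base-period prices as weights.
ΣP(Period 0)·Q(Period 1) = 9010×14 + 340×9 + 2836×12 + 18147×3 + 554×1 = 126140 + 3060 + 34032 + 54441 + 554 = 218227
ΣP(Period 0)·Q(Period 0) = 9010×11 + 340×8 + 2836×10 + 18147×4 + 554×1 = 99110 + 2720 + 28360 + 72588 + 554 = 203332
Index = 218227 / 203332 × 100 = 107.3255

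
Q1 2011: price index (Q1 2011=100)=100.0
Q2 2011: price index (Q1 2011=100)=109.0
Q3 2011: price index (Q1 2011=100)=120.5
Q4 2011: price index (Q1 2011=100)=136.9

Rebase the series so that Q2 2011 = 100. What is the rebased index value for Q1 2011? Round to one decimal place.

Rebased(Q1 2011) = 100.0 / 109.0 × 100 = 91.7431

91.7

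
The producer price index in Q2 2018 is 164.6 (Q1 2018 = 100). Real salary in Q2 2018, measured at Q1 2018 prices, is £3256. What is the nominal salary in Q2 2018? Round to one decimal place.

5359.4

Nominal = Real × (Index/100) = 3256 × (164.6/100)
        = 3256 × 1.646 = 5359.3760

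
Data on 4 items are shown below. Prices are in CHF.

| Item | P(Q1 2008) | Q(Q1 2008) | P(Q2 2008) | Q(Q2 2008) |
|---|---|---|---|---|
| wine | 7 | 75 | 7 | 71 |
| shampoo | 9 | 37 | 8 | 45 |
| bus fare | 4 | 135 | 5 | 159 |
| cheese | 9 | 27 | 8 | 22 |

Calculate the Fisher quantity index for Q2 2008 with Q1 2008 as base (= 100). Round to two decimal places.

106.28

Laspeyres component (base-period weights):
ΣP(Q1 2008)Q(Q2 2008) = 7×71 + 9×45 + 4×159 + 9×22 = 497 + 405 + 636 + 198 = 1736
ΣP(Q1 2008)Q(Q1 2008) = 7×75 + 9×37 + 4×135 + 9×27 = 525 + 333 + 540 + 243 = 1641
L = 1736 / 1641 × 100 = 105.7892
Paasche component (current-period weights):
ΣP(Q2 2008)Q(Q2 2008) = 7×71 + 8×45 + 5×159 + 8×22 = 497 + 360 + 795 + 176 = 1828
ΣP(Q2 2008)Q(Q1 2008) = 7×75 + 8×37 + 5×135 + 8×27 = 525 + 296 + 675 + 216 = 1712
P = 1828 / 1712 × 100 = 106.7757
Fisher = √(L × P) = √(105.7892 × 106.7757) = 106.2813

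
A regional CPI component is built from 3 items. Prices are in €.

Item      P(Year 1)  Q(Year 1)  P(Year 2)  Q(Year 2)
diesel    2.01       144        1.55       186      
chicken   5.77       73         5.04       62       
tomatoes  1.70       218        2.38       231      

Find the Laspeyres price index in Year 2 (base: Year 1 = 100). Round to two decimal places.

102.66

Laspeyres price index uses base-period quantities as weights.
ΣP(Year 2)·Q(Year 1) = 1.55×144 + 5.04×73 + 2.38×218 = 223.2 + 367.92 + 518.84 = 1109.96
ΣP(Year 1)·Q(Year 1) = 2.01×144 + 5.77×73 + 1.70×218 = 289.44 + 421.21 + 370.6 = 1081.25
Index = 1109.96 / 1081.25 × 100 = 102.6553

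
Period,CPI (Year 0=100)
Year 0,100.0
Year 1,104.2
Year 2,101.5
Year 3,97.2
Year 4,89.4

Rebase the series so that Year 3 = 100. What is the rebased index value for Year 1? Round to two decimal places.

107.20

Rebased(Year 1) = 104.2 / 97.2 × 100 = 107.2016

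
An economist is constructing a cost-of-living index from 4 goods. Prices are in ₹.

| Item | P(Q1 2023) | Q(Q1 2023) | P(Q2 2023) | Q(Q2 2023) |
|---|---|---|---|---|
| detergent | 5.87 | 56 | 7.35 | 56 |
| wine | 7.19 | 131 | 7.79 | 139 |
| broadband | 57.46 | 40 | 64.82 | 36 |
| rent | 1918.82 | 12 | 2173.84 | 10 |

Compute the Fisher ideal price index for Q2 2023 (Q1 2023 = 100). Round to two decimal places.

113.21

Laspeyres component (base-period weights):
ΣP(Q2 2023)Q(Q1 2023) = 7.35×56 + 7.79×131 + 64.82×40 + 2173.84×12 = 411.6 + 1020.49 + 2592.8 + 26086.08 = 30110.97
ΣP(Q1 2023)Q(Q1 2023) = 5.87×56 + 7.19×131 + 57.46×40 + 1918.82×12 = 328.72 + 941.89 + 2298.4 + 23025.84 = 26594.85
L = 30110.97 / 26594.85 × 100 = 113.2211
Paasche component (current-period weights):
ΣP(Q2 2023)Q(Q2 2023) = 7.35×56 + 7.79×139 + 64.82×36 + 2173.84×10 = 411.6 + 1082.81 + 2333.52 + 21738.4 = 25566.33
ΣP(Q1 2023)Q(Q2 2023) = 5.87×56 + 7.19×139 + 57.46×36 + 1918.82×10 = 328.72 + 999.41 + 2068.56 + 19188.2 = 22584.89
P = 25566.33 / 22584.89 × 100 = 113.2010
Fisher = √(L × P) = √(113.2211 × 113.2010) = 113.2110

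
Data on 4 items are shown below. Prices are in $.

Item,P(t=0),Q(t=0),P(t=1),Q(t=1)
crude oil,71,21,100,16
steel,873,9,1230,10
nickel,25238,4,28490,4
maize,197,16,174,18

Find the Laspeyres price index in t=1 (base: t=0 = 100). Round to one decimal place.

Laspeyres price index uses base-period quantities as weights.
ΣP(t=1)·Q(t=0) = 100×21 + 1230×9 + 28490×4 + 174×16 = 2100 + 11070 + 113960 + 2784 = 129914
ΣP(t=0)·Q(t=0) = 71×21 + 873×9 + 25238×4 + 197×16 = 1491 + 7857 + 100952 + 3152 = 113452
Index = 129914 / 113452 × 100 = 114.5101

114.5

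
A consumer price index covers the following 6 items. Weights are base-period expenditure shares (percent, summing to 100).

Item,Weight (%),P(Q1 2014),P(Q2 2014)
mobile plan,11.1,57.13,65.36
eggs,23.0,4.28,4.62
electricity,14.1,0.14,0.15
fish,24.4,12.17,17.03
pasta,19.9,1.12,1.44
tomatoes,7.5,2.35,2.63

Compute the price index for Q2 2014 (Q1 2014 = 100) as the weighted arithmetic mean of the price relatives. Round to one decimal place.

120.8

mobile plan: 11.1 × (65.36/57.13) = 11.1 × 1.144057 = 12.6990
eggs: 23.0 × (4.62/4.28) = 23.0 × 1.079439 = 24.8271
electricity: 14.1 × (0.15/0.14) = 14.1 × 1.071429 = 15.1071
fish: 24.4 × (17.03/12.17) = 24.4 × 1.399343 = 34.1440
pasta: 19.9 × (1.44/1.12) = 19.9 × 1.285714 = 25.5857
tomatoes: 7.5 × (2.63/2.35) = 7.5 × 1.119149 = 8.3936
Index = Σ wᵢ·(p₁ᵢ/p₀ᵢ) = 12.6990 + 24.8271 + 15.1071 + 34.1440 + 25.5857 + 8.3936 = 120.7566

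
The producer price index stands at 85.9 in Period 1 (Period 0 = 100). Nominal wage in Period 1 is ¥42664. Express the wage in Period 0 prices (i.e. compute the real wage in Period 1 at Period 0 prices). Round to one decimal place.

Real = Nominal ÷ (Index/100) = 42664 ÷ (85.9/100)
     = 42664 ÷ 0.859 = 49667.0547

49667.1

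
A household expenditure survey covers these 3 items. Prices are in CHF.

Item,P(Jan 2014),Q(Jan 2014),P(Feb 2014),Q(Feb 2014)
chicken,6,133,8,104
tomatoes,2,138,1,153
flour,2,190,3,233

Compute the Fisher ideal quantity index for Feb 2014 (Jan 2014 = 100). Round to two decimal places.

Laspeyres component (base-period weights):
ΣP(Jan 2014)Q(Feb 2014) = 6×104 + 2×153 + 2×233 = 624 + 306 + 466 = 1396
ΣP(Jan 2014)Q(Jan 2014) = 6×133 + 2×138 + 2×190 = 798 + 276 + 380 = 1454
L = 1396 / 1454 × 100 = 96.0110
Paasche component (current-period weights):
ΣP(Feb 2014)Q(Feb 2014) = 8×104 + 1×153 + 3×233 = 832 + 153 + 699 = 1684
ΣP(Feb 2014)Q(Jan 2014) = 8×133 + 1×138 + 3×190 = 1064 + 138 + 570 = 1772
P = 1684 / 1772 × 100 = 95.0339
Fisher = √(L × P) = √(96.0110 × 95.0339) = 95.5212

95.52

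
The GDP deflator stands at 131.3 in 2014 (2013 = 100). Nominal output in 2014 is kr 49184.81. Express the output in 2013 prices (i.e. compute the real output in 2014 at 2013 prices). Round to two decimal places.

37459.87

Real = Nominal ÷ (Index/100) = 49184.81 ÷ (131.3/100)
     = 49184.81 ÷ 1.313 = 37459.8705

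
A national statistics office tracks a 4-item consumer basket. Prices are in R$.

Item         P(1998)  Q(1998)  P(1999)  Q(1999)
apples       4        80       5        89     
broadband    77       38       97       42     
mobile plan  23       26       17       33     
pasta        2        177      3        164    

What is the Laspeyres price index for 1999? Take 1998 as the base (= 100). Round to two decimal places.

Laspeyres price index uses base-period quantities as weights.
ΣP(1999)·Q(1998) = 5×80 + 97×38 + 17×26 + 3×177 = 400 + 3686 + 442 + 531 = 5059
ΣP(1998)·Q(1998) = 4×80 + 77×38 + 23×26 + 2×177 = 320 + 2926 + 598 + 354 = 4198
Index = 5059 / 4198 × 100 = 120.5098

120.51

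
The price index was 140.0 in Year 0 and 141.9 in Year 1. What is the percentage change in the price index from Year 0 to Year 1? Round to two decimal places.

Change = (141.9 − 140.0) / 140.0 × 100
       = 1.9 / 140.0 × 100 = 1.3571%

1.36%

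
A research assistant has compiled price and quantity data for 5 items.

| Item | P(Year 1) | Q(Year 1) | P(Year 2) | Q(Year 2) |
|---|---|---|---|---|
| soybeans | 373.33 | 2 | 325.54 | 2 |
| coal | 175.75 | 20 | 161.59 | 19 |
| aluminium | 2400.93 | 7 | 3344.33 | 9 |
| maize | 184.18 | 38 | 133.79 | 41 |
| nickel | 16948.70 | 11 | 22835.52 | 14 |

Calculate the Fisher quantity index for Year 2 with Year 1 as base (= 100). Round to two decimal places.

126.36

Laspeyres component (base-period weights):
ΣP(Year 1)Q(Year 2) = 373.33×2 + 175.75×19 + 2400.93×9 + 184.18×41 + 16948.70×14 = 746.66 + 3339.25 + 21608.37 + 7551.38 + 237281.8 = 270527.46
ΣP(Year 1)Q(Year 1) = 373.33×2 + 175.75×20 + 2400.93×7 + 184.18×38 + 16948.70×11 = 746.66 + 3515 + 16806.51 + 6998.84 + 186435.7 = 214502.71
L = 270527.46 / 214502.71 × 100 = 126.1184
Paasche component (current-period weights):
ΣP(Year 2)Q(Year 2) = 325.54×2 + 161.59×19 + 3344.33×9 + 133.79×41 + 22835.52×14 = 651.08 + 3070.21 + 30098.97 + 5485.39 + 319697.28 = 359002.93
ΣP(Year 2)Q(Year 1) = 325.54×2 + 161.59×20 + 3344.33×7 + 133.79×38 + 22835.52×11 = 651.08 + 3231.8 + 23410.31 + 5084.02 + 251190.72 = 283567.93
P = 359002.93 / 283567.93 × 100 = 126.6021
Fisher = √(L × P) = √(126.1184 × 126.6021) = 126.3600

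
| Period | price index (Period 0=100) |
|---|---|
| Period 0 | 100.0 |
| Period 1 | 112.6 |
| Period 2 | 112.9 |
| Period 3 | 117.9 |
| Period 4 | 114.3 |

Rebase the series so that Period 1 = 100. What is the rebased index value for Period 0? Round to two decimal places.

Rebased(Period 0) = 100.0 / 112.6 × 100 = 88.8099

88.81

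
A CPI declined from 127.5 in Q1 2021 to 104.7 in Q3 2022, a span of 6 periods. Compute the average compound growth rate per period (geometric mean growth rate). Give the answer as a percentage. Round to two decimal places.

Growth factor = (104.7/127.5)^(1/6) = (0.821176)^(1/6) = 0.967697
Growth rate = 0.967697 − 1 = -0.032303 = -3.2303%

-3.23%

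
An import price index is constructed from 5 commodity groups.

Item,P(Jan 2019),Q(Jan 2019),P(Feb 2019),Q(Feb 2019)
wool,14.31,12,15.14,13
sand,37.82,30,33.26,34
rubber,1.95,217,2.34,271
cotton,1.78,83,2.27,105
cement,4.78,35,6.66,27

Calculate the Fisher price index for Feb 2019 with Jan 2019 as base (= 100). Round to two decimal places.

102.95

Laspeyres component (base-period weights):
ΣP(Feb 2019)Q(Jan 2019) = 15.14×12 + 33.26×30 + 2.34×217 + 2.27×83 + 6.66×35 = 181.68 + 997.8 + 507.78 + 188.41 + 233.1 = 2108.77
ΣP(Jan 2019)Q(Jan 2019) = 14.31×12 + 37.82×30 + 1.95×217 + 1.78×83 + 4.78×35 = 171.72 + 1134.6 + 423.15 + 147.74 + 167.3 = 2044.51
L = 2108.77 / 2044.51 × 100 = 103.1431
Paasche component (current-period weights):
ΣP(Feb 2019)Q(Feb 2019) = 15.14×13 + 33.26×34 + 2.34×271 + 2.27×105 + 6.66×27 = 196.82 + 1130.84 + 634.14 + 238.35 + 179.82 = 2379.97
ΣP(Jan 2019)Q(Feb 2019) = 14.31×13 + 37.82×34 + 1.95×271 + 1.78×105 + 4.78×27 = 186.03 + 1285.88 + 528.45 + 186.9 + 129.06 = 2316.32
P = 2379.97 / 2316.32 × 100 = 102.7479
Fisher = √(L × P) = √(103.1431 × 102.7479) = 102.9453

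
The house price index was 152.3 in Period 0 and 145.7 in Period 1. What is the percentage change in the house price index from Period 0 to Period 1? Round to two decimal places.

-4.33%

Change = (145.7 − 152.3) / 152.3 × 100
       = -6.6 / 152.3 × 100 = -4.3336%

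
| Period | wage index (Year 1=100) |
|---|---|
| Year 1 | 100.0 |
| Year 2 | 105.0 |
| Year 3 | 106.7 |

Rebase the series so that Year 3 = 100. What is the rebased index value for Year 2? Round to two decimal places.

98.41

Rebased(Year 2) = 105.0 / 106.7 × 100 = 98.4067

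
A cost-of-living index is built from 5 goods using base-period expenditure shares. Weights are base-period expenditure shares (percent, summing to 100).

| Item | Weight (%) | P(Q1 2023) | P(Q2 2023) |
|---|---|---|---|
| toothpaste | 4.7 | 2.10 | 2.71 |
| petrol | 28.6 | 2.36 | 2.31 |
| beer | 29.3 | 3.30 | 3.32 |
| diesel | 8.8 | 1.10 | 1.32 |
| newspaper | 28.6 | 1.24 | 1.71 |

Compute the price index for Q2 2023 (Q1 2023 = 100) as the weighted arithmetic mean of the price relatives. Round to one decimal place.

113.5

toothpaste: 4.7 × (2.71/2.10) = 4.7 × 1.290476 = 6.0652
petrol: 28.6 × (2.31/2.36) = 28.6 × 0.978814 = 27.9941
beer: 29.3 × (3.32/3.30) = 29.3 × 1.006061 = 29.4776
diesel: 8.8 × (1.32/1.10) = 8.8 × 1.200000 = 10.5600
newspaper: 28.6 × (1.71/1.24) = 28.6 × 1.379032 = 39.4403
Index = Σ wᵢ·(p₁ᵢ/p₀ᵢ) = 6.0652 + 27.9941 + 29.4776 + 10.5600 + 39.4403 = 113.5372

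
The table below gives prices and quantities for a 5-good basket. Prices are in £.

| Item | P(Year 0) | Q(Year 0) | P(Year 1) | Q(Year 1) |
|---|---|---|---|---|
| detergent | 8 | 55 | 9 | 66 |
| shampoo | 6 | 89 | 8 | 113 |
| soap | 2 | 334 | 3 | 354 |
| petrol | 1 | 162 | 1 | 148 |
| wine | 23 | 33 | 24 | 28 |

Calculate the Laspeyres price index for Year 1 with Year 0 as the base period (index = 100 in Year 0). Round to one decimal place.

Laspeyres price index uses base-period quantities as weights.
ΣP(Year 1)·Q(Year 0) = 9×55 + 8×89 + 3×334 + 1×162 + 24×33 = 495 + 712 + 1002 + 162 + 792 = 3163
ΣP(Year 0)·Q(Year 0) = 8×55 + 6×89 + 2×334 + 1×162 + 23×33 = 440 + 534 + 668 + 162 + 759 = 2563
Index = 3163 / 2563 × 100 = 123.4101

123.4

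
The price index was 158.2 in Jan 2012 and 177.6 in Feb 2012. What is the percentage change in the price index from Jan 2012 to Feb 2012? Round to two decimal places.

Change = (177.6 − 158.2) / 158.2 × 100
       = 19.4 / 158.2 × 100 = 12.2630%

12.26%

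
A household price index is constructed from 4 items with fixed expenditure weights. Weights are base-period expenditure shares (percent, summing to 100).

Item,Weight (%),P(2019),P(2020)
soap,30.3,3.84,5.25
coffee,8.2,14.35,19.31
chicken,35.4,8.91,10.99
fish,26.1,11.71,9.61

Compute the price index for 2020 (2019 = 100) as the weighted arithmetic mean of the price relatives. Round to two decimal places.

117.54

soap: 30.3 × (5.25/3.84) = 30.3 × 1.367188 = 41.4258
coffee: 8.2 × (19.31/14.35) = 8.2 × 1.345645 = 11.0343
chicken: 35.4 × (10.99/8.91) = 35.4 × 1.233446 = 43.6640
fish: 26.1 × (9.61/11.71) = 26.1 × 0.820666 = 21.4194
Index = Σ wᵢ·(p₁ᵢ/p₀ᵢ) = 41.4258 + 11.0343 + 43.6640 + 21.4194 = 117.5434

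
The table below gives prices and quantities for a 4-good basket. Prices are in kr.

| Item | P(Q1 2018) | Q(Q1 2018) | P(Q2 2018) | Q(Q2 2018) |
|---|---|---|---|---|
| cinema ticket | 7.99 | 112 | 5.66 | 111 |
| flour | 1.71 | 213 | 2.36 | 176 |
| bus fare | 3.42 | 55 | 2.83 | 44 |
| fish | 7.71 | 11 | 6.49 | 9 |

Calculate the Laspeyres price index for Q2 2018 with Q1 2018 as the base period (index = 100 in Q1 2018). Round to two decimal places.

Laspeyres price index uses base-period quantities as weights.
ΣP(Q2 2018)·Q(Q1 2018) = 5.66×112 + 2.36×213 + 2.83×55 + 6.49×11 = 633.92 + 502.68 + 155.65 + 71.39 = 1363.64
ΣP(Q1 2018)·Q(Q1 2018) = 7.99×112 + 1.71×213 + 3.42×55 + 7.71×11 = 894.88 + 364.23 + 188.1 + 84.81 = 1532.02
Index = 1363.64 / 1532.02 × 100 = 89.0093

89.01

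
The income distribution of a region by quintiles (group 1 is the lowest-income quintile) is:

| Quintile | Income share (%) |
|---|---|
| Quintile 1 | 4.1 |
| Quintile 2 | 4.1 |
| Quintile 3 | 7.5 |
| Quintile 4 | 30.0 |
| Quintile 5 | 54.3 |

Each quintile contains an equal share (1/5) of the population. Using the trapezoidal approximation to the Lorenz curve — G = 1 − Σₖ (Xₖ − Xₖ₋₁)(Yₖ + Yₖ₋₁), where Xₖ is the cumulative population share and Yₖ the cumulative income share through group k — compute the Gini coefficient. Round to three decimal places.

Cumulative income shares Yₖ: 0.0410, 0.0820, 0.1570, 0.4570, 1.0000
Σ (Xₖ−Xₖ₋₁)(Yₖ+Yₖ₋₁) = (1/5)(0.0410+0.0000) + (1/5)(0.0820+0.0410) + (1/5)(0.1570+0.0820) + (1/5)(0.4570+0.1570) + (1/5)(1.0000+0.4570)
  = 0.0082 + 0.0246 + 0.0478 + 0.1228 + 0.2914 = 0.4948
G = 1 − 0.4948 = 0.5052

0.505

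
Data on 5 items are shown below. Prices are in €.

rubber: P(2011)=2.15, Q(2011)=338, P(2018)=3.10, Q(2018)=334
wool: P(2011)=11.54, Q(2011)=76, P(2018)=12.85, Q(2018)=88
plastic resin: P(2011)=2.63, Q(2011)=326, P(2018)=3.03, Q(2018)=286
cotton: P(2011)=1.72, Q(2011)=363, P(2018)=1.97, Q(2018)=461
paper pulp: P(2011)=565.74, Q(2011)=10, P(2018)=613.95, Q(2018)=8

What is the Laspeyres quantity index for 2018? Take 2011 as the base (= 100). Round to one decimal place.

89.3

Laspeyres quantity index uses base-period prices as weights.
ΣP(2011)·Q(2018) = 2.15×334 + 11.54×88 + 2.63×286 + 1.72×461 + 565.74×8 = 718.1 + 1015.52 + 752.18 + 792.92 + 4525.92 = 7804.64
ΣP(2011)·Q(2011) = 2.15×338 + 11.54×76 + 2.63×326 + 1.72×363 + 565.74×10 = 726.7 + 877.04 + 857.38 + 624.36 + 5657.4 = 8742.88
Index = 7804.64 / 8742.88 × 100 = 89.2685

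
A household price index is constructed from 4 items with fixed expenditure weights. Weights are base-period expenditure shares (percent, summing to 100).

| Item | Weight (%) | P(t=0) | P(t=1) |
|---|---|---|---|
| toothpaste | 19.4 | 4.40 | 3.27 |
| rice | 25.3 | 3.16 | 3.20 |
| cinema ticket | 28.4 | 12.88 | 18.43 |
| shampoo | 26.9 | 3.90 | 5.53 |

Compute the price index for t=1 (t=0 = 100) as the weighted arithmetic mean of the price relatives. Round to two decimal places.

toothpaste: 19.4 × (3.27/4.40) = 19.4 × 0.743182 = 14.4177
rice: 25.3 × (3.20/3.16) = 25.3 × 1.012658 = 25.6203
cinema ticket: 28.4 × (18.43/12.88) = 28.4 × 1.430901 = 40.6376
shampoo: 26.9 × (5.53/3.90) = 26.9 × 1.417949 = 38.1428
Index = Σ wᵢ·(p₁ᵢ/p₀ᵢ) = 14.4177 + 25.6203 + 40.6376 + 38.1428 = 118.8184

118.82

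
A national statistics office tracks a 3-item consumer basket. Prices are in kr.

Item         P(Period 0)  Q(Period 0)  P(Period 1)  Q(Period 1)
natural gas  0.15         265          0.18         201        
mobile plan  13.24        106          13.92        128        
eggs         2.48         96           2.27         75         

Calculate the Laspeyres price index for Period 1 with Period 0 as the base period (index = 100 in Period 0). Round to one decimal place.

Laspeyres price index uses base-period quantities as weights.
ΣP(Period 1)·Q(Period 0) = 0.18×265 + 13.92×106 + 2.27×96 = 47.7 + 1475.52 + 217.92 = 1741.14
ΣP(Period 0)·Q(Period 0) = 0.15×265 + 13.24×106 + 2.48×96 = 39.75 + 1403.44 + 238.08 = 1681.27
Index = 1741.14 / 1681.27 × 100 = 103.5610

103.6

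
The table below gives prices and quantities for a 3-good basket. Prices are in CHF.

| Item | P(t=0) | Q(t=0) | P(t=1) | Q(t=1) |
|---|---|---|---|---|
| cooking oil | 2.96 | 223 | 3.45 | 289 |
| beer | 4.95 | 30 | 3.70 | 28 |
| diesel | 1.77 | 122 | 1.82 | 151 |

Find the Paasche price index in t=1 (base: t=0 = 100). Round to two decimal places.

109.05

Paasche price index uses current-period quantities as weights.
ΣP(t=1)·Q(t=1) = 3.45×289 + 3.70×28 + 1.82×151 = 997.05 + 103.6 + 274.82 = 1375.47
ΣP(t=0)·Q(t=1) = 2.96×289 + 4.95×28 + 1.77×151 = 855.44 + 138.6 + 267.27 = 1261.31
Index = 1375.47 / 1261.31 × 100 = 109.0509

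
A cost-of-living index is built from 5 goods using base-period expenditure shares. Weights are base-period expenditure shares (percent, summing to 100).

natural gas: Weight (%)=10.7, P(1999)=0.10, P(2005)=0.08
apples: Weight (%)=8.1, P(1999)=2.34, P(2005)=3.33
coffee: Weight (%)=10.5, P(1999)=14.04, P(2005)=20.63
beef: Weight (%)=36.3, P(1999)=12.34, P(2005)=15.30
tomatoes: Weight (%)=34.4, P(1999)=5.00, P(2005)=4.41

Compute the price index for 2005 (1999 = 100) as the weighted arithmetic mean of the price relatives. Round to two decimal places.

110.86

natural gas: 10.7 × (0.08/0.10) = 10.7 × 0.800000 = 8.5600
apples: 8.1 × (3.33/2.34) = 8.1 × 1.423077 = 11.5269
coffee: 10.5 × (20.63/14.04) = 10.5 × 1.469373 = 15.4284
beef: 36.3 × (15.30/12.34) = 36.3 × 1.239870 = 45.0073
tomatoes: 34.4 × (4.41/5.00) = 34.4 × 0.882000 = 30.3408
Index = Σ wᵢ·(p₁ᵢ/p₀ᵢ) = 8.5600 + 11.5269 + 15.4284 + 45.0073 + 30.3408 = 110.8634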